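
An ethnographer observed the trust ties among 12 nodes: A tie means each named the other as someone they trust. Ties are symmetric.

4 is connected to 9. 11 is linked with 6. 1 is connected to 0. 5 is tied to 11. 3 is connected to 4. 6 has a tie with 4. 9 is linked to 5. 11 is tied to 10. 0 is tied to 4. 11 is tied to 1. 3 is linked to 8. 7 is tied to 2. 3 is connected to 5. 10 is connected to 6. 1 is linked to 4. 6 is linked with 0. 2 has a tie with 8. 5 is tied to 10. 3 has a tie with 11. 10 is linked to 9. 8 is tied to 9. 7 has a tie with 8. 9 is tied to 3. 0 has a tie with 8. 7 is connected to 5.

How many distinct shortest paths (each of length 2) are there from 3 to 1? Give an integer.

The shortest distance is 2. The length-2 paths are: 3–11–1; 3–4–1.
That gives 2 distinct shortest paths.

2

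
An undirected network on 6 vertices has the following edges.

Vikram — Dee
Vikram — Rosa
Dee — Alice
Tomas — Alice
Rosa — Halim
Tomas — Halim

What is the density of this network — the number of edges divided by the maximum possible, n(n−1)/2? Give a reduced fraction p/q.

There are 6 edges and 6 nodes, so the maximum possible is C(6,2) = 15.
Density = 6/15 = 2/5.

2/5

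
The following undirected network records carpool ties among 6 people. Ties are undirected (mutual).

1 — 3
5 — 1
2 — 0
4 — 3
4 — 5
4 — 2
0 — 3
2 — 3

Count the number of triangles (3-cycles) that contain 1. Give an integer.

1's neighbors are 3 and 5, but none of them are tied to each other, so no triangle contains 1.

0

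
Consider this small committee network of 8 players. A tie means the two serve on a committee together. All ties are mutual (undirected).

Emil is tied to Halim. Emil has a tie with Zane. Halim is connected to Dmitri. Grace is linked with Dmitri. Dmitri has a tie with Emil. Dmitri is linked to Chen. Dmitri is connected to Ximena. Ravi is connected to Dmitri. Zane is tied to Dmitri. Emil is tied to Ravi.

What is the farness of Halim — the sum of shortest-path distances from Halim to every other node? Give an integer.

Distances from Halim: Chen:2, Dmitri:1, Emil:1, Grace:2, Ravi:2, Ximena:2, Zane:2.
Sum = 2 + 1 + 1 + 2 + 2 + 2 + 2 = 12.

12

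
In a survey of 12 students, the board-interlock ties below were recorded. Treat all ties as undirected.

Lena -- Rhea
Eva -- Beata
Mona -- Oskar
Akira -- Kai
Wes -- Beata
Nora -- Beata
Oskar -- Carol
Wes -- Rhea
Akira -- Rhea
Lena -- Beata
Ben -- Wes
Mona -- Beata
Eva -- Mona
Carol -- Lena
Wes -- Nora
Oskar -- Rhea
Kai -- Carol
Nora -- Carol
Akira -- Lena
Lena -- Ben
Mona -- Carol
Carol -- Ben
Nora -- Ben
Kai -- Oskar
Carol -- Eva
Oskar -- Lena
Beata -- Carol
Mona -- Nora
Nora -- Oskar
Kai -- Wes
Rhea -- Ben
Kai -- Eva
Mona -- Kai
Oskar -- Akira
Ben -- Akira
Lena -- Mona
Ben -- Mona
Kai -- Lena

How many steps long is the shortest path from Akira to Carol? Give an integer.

2

One shortest route is Akira – Ben – Carol, which uses 2 edges, and Akira and Carol are not directly tied, so nothing shorter exists. So d(Akira,Carol) = 2.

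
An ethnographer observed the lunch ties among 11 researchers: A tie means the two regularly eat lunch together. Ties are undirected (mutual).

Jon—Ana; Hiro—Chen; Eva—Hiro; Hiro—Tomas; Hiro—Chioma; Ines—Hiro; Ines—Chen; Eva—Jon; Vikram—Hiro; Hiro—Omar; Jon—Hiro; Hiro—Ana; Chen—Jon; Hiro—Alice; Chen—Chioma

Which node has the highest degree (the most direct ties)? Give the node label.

Degrees — Alice:1, Ana:2, Chen:4, Chioma:2, Eva:2, Hiro:10, Ines:2, Jon:4, Omar:1, Tomas:1, Vikram:1.
The maximum is 10, attained only by Hiro.

Hiro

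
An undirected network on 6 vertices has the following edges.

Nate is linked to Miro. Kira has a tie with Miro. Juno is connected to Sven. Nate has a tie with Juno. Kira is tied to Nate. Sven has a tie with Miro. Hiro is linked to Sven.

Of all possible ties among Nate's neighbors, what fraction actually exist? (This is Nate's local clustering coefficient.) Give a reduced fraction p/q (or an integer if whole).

Nate's neighbors: Juno, Kira, and Miro (k = 3).
Possible neighbor pairs: C(3,2) = 3. Edges among them: Kira–Miro → e = 1.
Clustering(Nate) = 1/3.

1/3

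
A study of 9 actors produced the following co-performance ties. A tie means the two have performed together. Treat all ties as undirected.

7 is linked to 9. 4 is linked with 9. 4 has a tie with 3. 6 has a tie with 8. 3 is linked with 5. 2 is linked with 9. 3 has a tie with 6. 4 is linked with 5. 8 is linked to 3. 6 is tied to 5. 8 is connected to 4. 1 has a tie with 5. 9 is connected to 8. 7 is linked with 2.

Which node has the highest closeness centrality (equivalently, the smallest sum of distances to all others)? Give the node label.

Farness (sum of distances to all others) for each node — 1:21, 2:19, 3:14, 4:12, 5:14, 6:15, 7:19, 8:13, 9:13.
The smallest farness is 12, for 4, so 4 has the highest closeness.

4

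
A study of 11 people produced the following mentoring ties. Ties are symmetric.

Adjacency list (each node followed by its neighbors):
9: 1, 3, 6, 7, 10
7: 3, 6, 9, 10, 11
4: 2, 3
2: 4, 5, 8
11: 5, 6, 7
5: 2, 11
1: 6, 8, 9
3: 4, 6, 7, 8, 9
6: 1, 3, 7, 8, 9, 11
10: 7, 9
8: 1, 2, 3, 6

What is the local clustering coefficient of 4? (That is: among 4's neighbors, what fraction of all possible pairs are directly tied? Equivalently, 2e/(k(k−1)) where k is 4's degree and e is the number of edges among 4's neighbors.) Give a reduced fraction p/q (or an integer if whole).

4's neighbors: 2 and 3 (k = 2).
Possible neighbor pairs: C(2,2) = 1. Edges among them: none → e = 0.
Clustering(4) = 0/1.

0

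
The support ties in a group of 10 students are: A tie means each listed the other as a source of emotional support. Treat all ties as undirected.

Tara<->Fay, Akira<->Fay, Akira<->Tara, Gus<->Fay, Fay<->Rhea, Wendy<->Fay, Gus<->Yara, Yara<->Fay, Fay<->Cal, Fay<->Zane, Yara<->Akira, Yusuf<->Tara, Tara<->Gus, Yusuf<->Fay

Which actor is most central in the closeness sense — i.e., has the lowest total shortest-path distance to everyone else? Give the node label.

Farness (sum of distances to all others) for each node — Akira:15, Cal:17, Fay:9, Gus:15, Rhea:17, Tara:14, Wendy:17, Yara:15, Yusuf:16, Zane:17.
The smallest farness is 9, for Fay, so Fay has the highest closeness.

Fay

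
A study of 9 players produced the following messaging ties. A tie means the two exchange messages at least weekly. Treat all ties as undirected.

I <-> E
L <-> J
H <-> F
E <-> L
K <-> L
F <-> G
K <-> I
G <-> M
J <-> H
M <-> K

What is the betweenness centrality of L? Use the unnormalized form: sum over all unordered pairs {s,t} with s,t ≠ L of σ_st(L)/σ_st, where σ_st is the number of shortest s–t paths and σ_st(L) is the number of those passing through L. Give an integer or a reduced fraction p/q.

19/2

Pairs whose geodesics pass through L — H–K: 1; H–I: 2/2; H–E: 1; F–E: 1; G–E: 1/2; M–E: 1/2; M–J: 1; K–E: 1/2; K–J: 1; I–J: 2/2; E–J: 1.
All other pairs contribute 0.
Summing the contributions gives betweenness(L) = 19/2.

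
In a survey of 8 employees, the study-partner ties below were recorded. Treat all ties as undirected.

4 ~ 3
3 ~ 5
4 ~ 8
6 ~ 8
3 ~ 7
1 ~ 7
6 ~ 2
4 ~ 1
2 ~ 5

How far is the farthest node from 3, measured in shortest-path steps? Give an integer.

3

Distances from 3: 1:2, 2:2, 4:1, 5:1, 6:3, 7:1, 8:2.
The largest is 3 (to 6), so the eccentricity of 3 is 3.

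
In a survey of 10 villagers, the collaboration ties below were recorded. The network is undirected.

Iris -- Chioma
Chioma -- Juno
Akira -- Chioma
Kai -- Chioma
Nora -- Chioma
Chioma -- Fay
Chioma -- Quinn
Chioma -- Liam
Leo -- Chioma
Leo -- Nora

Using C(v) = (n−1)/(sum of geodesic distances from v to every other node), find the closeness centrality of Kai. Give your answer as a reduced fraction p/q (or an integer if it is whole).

9/17

Distances from Kai: Akira:2, Chioma:1, Fay:2, Iris:2, Juno:2, Leo:2, Liam:2, Nora:2, Quinn:2. Sum = 17.
n = 10, so closeness = 9/17.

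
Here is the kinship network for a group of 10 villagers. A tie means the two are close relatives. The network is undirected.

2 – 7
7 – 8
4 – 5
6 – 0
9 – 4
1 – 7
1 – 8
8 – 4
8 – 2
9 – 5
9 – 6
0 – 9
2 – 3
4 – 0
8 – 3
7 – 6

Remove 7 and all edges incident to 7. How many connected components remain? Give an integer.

7's neighbors (1, 2, 6, and 8) remain reachable from one another through other ties, so the rest of the network stays in one piece.

1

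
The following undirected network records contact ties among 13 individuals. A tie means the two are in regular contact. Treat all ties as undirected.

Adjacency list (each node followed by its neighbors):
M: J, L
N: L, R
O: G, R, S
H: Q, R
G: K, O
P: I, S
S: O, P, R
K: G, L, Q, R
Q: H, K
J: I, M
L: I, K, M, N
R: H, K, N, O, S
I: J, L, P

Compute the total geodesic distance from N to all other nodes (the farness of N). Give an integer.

26

Distances from N: G:3, H:2, I:2, J:3, K:2, L:1, M:2, O:2, P:3, Q:3, R:1, S:2.
Sum = 3 + 2 + 2 + 3 + 2 + 1 + 2 + 2 + 3 + 3 + 1 + 2 = 26.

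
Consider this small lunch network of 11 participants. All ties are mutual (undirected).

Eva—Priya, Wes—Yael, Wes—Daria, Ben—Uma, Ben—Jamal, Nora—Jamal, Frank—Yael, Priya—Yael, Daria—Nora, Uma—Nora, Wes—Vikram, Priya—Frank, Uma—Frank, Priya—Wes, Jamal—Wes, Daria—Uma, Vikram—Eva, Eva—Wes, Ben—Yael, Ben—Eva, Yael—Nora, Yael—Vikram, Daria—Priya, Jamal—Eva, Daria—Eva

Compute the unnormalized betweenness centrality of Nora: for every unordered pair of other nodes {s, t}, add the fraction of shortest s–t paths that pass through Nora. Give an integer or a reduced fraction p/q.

Pairs whose geodesics pass through Nora — Frank–Jamal: 2/7; Yael–Uma: 1/3; Yael–Jamal: 1/3; Yael–Daria: 1/3; Vikram–Uma: 1/6; Uma–Jamal: 1/2; Jamal–Daria: 1/3.
All other pairs contribute 0.
Summing the contributions gives betweenness(Nora) = 16/7.

16/7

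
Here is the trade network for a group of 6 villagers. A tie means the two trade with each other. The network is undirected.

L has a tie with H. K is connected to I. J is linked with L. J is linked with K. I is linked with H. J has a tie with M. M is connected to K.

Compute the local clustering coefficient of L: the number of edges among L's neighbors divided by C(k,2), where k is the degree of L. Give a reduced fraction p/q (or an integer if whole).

0

L's neighbors: H and J (k = 2).
Possible neighbor pairs: C(2,2) = 1. Edges among them: none → e = 0.
Clustering(L) = 0/1.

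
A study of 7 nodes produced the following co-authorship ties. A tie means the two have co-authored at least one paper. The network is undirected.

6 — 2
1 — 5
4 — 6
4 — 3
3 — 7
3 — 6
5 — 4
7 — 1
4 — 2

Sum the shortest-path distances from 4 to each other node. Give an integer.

Distances from 4: 1:2, 2:1, 3:1, 5:1, 6:1, 7:2.
Sum = 2 + 1 + 1 + 1 + 1 + 2 = 8.

8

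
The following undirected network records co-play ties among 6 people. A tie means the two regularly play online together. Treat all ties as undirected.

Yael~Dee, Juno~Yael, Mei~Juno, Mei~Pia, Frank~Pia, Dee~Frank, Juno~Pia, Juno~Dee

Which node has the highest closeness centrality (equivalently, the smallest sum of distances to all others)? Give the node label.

Juno

Farness (sum of distances to all others) for each node — Dee:7, Frank:8, Juno:6, Mei:8, Pia:7, Yael:8.
The smallest farness is 6, for Juno, so Juno has the highest closeness.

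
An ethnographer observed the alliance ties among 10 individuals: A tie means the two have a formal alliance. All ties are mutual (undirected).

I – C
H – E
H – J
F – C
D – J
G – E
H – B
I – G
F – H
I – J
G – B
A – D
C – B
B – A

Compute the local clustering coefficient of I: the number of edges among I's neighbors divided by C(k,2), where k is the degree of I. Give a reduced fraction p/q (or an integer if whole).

I's neighbors: C, G, and J (k = 3).
Possible neighbor pairs: C(3,2) = 3. Edges among them: none → e = 0.
Clustering(I) = 0/3 = 0.

0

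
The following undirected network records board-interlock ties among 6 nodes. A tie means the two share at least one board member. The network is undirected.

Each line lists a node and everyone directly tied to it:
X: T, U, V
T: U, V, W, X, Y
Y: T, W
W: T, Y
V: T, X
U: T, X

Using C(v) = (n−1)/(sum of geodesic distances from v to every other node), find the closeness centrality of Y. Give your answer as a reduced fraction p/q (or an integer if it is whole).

Distances from Y: T:1, U:2, V:2, W:1, X:2. Sum = 8.
n = 6, so closeness = 5/8.

5/8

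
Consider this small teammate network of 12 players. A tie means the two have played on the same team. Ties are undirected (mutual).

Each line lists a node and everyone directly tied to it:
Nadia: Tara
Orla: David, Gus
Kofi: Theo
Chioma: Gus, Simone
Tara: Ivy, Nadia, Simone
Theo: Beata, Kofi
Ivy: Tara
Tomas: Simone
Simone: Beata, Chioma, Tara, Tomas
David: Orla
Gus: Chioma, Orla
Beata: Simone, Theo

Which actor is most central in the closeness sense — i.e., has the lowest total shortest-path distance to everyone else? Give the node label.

Farness (sum of distances to all others) for each node — Beata:28, Chioma:26, David:50, Gus:32, Ivy:38, Kofi:46, Nadia:38, Orla:40, Simone:22, Tara:28, Theo:36, Tomas:32.
The smallest farness is 22, for Simone, so Simone has the highest closeness.

Simone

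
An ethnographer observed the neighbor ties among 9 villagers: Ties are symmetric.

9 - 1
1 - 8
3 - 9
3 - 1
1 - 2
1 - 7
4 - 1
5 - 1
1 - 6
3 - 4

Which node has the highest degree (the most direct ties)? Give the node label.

1

Degrees — 1:8, 2:1, 3:3, 4:2, 5:1, 6:1, 7:1, 8:1, 9:2.
The maximum is 8, attained only by 1.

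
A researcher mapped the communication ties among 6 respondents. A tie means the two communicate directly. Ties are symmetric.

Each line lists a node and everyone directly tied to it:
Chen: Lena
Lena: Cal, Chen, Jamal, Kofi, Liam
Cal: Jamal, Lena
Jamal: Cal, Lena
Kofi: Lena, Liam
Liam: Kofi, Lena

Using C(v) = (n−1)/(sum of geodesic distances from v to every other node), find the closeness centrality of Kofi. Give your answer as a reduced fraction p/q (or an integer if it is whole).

5/8

Distances from Kofi: Cal:2, Chen:2, Jamal:2, Lena:1, Liam:1. Sum = 8.
n = 6, so closeness = 5/8.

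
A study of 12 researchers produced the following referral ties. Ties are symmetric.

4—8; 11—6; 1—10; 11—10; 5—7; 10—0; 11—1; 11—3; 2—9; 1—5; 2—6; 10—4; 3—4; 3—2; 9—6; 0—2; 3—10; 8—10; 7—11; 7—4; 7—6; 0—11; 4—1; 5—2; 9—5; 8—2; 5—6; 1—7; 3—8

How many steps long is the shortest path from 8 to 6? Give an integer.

2

One shortest route is 8 – 2 – 6, which uses 2 edges, and 8 and 6 are not directly tied, so nothing shorter exists. So d(8,6) = 2.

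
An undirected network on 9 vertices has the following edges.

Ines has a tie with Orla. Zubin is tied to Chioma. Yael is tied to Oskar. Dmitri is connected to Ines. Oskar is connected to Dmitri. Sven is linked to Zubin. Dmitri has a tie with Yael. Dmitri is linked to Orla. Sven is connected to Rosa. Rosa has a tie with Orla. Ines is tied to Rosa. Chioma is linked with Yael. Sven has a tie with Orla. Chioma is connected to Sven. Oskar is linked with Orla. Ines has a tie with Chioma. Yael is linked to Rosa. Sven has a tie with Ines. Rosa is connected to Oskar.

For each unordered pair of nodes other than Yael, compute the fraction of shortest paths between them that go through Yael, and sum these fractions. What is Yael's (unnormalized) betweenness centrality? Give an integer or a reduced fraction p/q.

Pairs whose geodesics pass through Yael — Rosa–Dmitri: 1/4; Rosa–Chioma: 1/3; Zubin–Oskar: 1/3; Zubin–Dmitri: 1/4; Oskar–Chioma: 1; Dmitri–Chioma: 1/2.
All other pairs contribute 0.
Summing the contributions gives betweenness(Yael) = 8/3.

8/3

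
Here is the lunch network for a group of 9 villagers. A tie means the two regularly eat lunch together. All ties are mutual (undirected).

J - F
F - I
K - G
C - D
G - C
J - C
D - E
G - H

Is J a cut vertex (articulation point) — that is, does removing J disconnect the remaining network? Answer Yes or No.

Removing J leaves {C, D, E, G, H, and K} with no path to {F and I}, so the network splits into 2 components. J is a cut vertex.

Yes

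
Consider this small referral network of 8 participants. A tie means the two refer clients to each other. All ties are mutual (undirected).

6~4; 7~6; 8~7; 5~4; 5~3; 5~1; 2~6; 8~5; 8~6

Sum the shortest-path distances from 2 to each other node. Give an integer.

18

Distances from 2: 1:4, 3:4, 4:2, 5:3, 6:1, 7:2, 8:2.
Sum = 4 + 4 + 2 + 3 + 1 + 2 + 2 = 18.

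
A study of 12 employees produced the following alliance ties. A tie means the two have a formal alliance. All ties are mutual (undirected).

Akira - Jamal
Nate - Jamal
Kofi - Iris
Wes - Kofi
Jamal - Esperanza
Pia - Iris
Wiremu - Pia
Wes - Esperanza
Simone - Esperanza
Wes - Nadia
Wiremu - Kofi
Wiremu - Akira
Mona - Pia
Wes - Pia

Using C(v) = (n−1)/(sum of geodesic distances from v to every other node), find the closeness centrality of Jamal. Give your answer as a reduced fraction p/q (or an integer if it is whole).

11/26

Distances from Jamal: Akira:1, Esperanza:1, Iris:4, Kofi:3, Mona:4, Nadia:3, Nate:1, Pia:3, Simone:2, Wes:2, Wiremu:2. Sum = 26.
n = 12, so closeness = 11/26.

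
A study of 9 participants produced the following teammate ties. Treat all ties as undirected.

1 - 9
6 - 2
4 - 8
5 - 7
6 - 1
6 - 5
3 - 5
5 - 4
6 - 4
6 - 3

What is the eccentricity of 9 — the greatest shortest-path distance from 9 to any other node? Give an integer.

4

Distances from 9: 1:1, 2:3, 3:3, 4:3, 5:3, 6:2, 7:4, 8:4.
The largest is 4 (to 8 and 7), so the eccentricity of 9 is 4.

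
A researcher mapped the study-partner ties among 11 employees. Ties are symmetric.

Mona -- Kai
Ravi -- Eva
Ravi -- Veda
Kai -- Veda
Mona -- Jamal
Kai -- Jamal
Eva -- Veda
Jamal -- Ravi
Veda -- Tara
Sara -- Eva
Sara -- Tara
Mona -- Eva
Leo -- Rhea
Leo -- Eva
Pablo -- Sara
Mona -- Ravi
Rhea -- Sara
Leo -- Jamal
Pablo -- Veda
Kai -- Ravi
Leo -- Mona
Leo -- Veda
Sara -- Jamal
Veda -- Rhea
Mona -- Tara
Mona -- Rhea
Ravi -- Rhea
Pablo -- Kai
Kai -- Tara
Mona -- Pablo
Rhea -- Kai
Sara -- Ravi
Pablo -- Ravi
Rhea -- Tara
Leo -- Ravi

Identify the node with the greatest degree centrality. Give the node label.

Degrees — Eva:5, Jamal:5, Kai:7, Leo:6, Mona:8, Pablo:5, Ravi:9, Rhea:7, Sara:6, Tara:5, Veda:7.
The maximum is 9, attained only by Ravi.

Ravi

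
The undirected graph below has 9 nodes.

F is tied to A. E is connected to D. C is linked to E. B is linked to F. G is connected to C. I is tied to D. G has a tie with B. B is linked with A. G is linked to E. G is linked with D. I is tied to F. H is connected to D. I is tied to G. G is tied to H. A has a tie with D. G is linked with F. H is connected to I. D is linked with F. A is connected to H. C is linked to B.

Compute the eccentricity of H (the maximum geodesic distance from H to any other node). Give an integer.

2

Distances from H: A:1, B:2, C:2, D:1, E:2, F:2, G:1, I:1.
The largest is 2 (to F, C, B, and E), so the eccentricity of H is 2.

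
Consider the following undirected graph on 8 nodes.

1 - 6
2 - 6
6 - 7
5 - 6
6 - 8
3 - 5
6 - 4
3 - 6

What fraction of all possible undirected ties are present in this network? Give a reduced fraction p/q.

There are 8 edges and 8 nodes, so the maximum possible is C(8,2) = 28.
Density = 8/28 = 2/7.

2/7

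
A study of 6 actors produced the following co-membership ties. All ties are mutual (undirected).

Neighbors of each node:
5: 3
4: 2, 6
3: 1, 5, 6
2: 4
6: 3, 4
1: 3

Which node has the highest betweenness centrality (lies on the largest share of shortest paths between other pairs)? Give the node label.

Unnormalized betweenness of each node: 1:0, 2:0, 3:7, 4:4, 5:0, 6:6.
3 has the largest value, 7, making it the main broker — the node through which the most shortest paths run.

3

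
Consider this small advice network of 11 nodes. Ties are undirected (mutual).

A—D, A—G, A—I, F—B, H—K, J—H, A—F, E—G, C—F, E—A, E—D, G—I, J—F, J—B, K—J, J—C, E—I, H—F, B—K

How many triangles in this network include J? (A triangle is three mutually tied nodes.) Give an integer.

5

J's neighbors: B, C, F, H, and K.
Neighbor pairs that are themselves tied: J–B–F; J–B–K; J–C–F; J–F–H; J–H–K. Each forms one triangle with J, for 5 in total.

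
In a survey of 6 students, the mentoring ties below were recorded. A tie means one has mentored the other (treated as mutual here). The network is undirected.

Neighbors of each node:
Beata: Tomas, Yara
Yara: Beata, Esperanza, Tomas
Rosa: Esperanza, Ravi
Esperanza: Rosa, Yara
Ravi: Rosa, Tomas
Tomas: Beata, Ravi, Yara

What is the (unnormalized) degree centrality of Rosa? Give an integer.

2

Rosa is directly tied to Esperanza and Ravi. That is 2 neighbors, so the degree of Rosa is 2.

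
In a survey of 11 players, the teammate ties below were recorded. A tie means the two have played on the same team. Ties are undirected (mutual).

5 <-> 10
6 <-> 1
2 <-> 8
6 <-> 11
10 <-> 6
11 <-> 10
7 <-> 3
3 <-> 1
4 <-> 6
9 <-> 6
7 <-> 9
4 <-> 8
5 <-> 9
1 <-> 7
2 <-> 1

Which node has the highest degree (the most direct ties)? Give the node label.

Degrees — 1:4, 2:2, 3:2, 4:2, 5:2, 6:5, 7:3, 8:2, 9:3, 10:3, 11:2.
The maximum is 5, attained only by 6.

6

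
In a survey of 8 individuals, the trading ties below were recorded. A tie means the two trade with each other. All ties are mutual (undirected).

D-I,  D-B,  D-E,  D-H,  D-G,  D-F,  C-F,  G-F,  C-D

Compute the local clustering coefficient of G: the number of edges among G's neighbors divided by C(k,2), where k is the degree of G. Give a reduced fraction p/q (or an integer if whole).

G's neighbors: D and F (k = 2).
Possible neighbor pairs: C(2,2) = 1. Edges among them: D–F → e = 1.
Clustering(G) = 1/1.

1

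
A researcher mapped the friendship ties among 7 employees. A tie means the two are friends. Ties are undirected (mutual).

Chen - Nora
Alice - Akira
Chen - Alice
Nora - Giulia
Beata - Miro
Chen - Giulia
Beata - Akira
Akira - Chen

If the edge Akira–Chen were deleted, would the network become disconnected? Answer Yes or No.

No

Even without that edge, Akira still reaches Chen via Akira – Alice – Chen, so the network stays connected. Not a bridge.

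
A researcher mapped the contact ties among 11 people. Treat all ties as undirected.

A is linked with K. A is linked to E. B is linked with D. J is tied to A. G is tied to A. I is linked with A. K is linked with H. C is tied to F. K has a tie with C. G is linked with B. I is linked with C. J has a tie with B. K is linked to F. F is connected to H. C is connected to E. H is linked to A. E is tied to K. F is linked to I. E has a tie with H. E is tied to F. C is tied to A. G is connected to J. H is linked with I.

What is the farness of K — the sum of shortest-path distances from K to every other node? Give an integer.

18

Distances from K: A:1, B:3, C:1, D:4, E:1, F:1, G:2, H:1, I:2, J:2.
Sum = 1 + 3 + 1 + 4 + 1 + 1 + 2 + 1 + 2 + 2 = 18.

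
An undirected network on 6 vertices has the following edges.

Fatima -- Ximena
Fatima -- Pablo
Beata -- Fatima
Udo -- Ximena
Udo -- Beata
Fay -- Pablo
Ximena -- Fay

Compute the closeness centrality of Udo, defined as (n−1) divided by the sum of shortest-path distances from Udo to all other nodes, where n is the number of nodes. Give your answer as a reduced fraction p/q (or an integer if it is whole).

5/9

Distances from Udo: Beata:1, Fatima:2, Fay:2, Pablo:3, Ximena:1. Sum = 9.
n = 6, so closeness = 5/9.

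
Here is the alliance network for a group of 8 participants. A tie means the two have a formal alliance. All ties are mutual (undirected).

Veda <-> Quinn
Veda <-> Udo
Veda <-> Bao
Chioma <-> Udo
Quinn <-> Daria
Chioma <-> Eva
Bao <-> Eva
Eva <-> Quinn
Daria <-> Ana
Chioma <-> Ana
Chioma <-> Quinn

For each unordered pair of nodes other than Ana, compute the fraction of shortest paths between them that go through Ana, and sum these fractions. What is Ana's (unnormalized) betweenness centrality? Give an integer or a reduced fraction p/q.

5/6

Pairs whose geodesics pass through Ana — Udo–Daria: 1/3; Chioma–Daria: 1/2.
All other pairs contribute 0.
Summing the contributions gives betweenness(Ana) = 5/6.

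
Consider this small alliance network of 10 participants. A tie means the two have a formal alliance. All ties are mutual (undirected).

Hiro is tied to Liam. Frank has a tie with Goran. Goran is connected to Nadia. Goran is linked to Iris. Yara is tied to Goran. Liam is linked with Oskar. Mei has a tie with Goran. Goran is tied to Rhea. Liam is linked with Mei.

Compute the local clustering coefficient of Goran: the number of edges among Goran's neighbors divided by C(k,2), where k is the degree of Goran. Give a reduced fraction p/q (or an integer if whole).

0

Goran's neighbors: Frank, Iris, Mei, Nadia, Rhea, and Yara (k = 6).
Possible neighbor pairs: C(6,2) = 15. Edges among them: none → e = 0.
Clustering(Goran) = 0/15 = 0.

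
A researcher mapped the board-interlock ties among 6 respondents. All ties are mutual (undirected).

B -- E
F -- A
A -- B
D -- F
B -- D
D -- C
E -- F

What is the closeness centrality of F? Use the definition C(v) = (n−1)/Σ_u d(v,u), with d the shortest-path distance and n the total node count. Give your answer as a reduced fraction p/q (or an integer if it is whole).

Distances from F: A:1, B:2, C:2, D:1, E:1. Sum = 7.
n = 6, so closeness = 5/7.

5/7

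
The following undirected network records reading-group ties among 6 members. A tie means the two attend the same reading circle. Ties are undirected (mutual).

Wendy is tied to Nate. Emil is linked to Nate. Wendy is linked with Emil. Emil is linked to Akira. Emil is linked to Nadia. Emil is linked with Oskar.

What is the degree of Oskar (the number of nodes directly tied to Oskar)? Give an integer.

1

Oskar is directly tied to Emil. That is 1 neighbor, so the degree of Oskar is 1.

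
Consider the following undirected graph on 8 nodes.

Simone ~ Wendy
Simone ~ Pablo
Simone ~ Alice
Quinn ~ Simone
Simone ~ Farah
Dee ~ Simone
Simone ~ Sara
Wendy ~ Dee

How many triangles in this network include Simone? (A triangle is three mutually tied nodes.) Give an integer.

1

Simone's neighbors: Alice, Dee, Farah, Pablo, Quinn, Sara, and Wendy.
Neighbor pairs that are themselves tied: Simone–Dee–Wendy. Each forms one triangle with Simone, for 1 in total.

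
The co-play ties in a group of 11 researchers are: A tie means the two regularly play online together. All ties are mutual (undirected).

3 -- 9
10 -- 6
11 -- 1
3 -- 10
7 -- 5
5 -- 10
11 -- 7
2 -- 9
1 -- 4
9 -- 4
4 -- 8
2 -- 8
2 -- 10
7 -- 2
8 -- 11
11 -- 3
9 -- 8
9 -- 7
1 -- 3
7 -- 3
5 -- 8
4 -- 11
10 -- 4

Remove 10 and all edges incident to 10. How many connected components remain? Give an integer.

Without 10, the remaining ties split the others into: {6}; {1, 2, 3, 4, 5, 7, 8, 9, 11}.
That's 2 separate components.

2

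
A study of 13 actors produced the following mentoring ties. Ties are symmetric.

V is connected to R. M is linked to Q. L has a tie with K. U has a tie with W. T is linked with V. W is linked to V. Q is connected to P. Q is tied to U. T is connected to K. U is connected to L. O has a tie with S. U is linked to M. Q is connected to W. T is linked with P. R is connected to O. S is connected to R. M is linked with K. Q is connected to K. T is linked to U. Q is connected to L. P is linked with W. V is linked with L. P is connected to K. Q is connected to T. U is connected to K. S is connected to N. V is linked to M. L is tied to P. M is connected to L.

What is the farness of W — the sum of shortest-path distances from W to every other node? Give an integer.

Distances from W: K:2, L:2, M:2, N:4, O:3, P:1, Q:1, R:2, S:3, T:2, U:1, V:1.
Sum = 2 + 2 + 2 + 4 + 3 + 1 + 1 + 2 + 3 + 2 + 1 + 1 = 24.

24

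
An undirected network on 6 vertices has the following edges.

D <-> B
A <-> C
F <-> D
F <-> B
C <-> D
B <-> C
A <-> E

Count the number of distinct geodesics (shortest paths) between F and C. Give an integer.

2

The shortest distance is 2. The length-2 paths are: F–D–C; F–B–C.
That gives 2 distinct shortest paths.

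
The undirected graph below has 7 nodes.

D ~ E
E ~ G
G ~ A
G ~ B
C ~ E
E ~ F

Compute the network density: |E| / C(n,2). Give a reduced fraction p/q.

2/7

There are 6 edges and 7 nodes, so the maximum possible is C(7,2) = 21.
Density = 6/21 = 2/7.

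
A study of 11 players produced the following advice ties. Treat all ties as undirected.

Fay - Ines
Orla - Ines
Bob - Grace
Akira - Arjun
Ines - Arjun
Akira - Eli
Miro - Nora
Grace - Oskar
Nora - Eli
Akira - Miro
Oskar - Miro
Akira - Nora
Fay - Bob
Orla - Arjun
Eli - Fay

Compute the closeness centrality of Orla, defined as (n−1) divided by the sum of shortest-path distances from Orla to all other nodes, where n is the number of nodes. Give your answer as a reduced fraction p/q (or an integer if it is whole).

5/13

Distances from Orla: Akira:2, Arjun:1, Bob:3, Eli:3, Fay:2, Grace:4, Ines:1, Miro:3, Nora:3, Oskar:4. Sum = 26.
n = 11, so closeness = 10/26 = 5/13.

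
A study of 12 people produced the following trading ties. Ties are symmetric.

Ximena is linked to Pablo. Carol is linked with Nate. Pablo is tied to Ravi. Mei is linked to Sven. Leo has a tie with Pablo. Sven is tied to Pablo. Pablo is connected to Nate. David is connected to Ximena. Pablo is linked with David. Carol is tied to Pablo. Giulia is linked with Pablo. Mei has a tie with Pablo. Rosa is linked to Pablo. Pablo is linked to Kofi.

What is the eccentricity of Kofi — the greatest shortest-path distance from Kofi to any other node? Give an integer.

Distances from Kofi: Carol:2, David:2, Giulia:2, Leo:2, Mei:2, Nate:2, Pablo:1, Ravi:2, Rosa:2, Sven:2, Ximena:2.
The largest is 2 (to Ravi, Mei, Giulia, Carol, David, Leo, Nate, Ximena, Rosa, and Sven), so the eccentricity of Kofi is 2.

2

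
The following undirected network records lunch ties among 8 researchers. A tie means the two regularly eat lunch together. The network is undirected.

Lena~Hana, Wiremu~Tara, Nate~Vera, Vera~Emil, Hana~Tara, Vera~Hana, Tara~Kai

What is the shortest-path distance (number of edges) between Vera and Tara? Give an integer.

One shortest route is Vera – Hana – Tara, which uses 2 edges, and Vera and Tara are not directly tied, so nothing shorter exists. So d(Vera,Tara) = 2.

2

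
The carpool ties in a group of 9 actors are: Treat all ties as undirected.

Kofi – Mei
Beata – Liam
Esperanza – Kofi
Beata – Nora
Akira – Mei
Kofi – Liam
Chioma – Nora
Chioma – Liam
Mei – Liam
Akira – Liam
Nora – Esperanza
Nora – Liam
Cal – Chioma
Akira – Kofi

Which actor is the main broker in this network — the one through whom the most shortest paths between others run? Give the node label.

Unnormalized betweenness of each node: Akira:0, Beata:0, Cal:0, Chioma:7, Esperanza:1/2, Kofi:5/2, Liam:25/2, Mei:0, Nora:9/2.
Liam has the largest value, 25/2, making it the main broker — the node through which the most shortest paths run.

Liam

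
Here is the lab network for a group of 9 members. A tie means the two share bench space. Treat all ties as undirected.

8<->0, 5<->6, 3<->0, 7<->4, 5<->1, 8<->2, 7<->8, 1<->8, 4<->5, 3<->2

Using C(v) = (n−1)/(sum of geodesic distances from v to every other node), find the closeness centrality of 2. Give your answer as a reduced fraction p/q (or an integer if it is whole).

4/9

Distances from 2: 0:2, 1:2, 3:1, 4:3, 5:3, 6:4, 7:2, 8:1. Sum = 18.
n = 9, so closeness = 8/18 = 4/9.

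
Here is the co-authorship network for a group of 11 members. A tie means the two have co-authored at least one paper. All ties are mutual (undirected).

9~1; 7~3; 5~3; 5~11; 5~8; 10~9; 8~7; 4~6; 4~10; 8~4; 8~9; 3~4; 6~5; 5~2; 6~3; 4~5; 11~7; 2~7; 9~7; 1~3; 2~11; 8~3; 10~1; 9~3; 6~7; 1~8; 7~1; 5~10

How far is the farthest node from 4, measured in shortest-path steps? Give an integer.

2

Distances from 4: 1:2, 2:2, 3:1, 5:1, 6:1, 7:2, 8:1, 9:2, 10:1, 11:2.
The largest is 2 (to 1, 9, 7, 2, and 11), so the eccentricity of 4 is 2.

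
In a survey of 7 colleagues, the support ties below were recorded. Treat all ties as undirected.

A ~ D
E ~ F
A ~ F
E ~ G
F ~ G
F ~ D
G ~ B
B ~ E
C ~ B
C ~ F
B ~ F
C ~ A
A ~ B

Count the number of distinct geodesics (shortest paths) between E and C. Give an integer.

The shortest distance is 2. The length-2 paths are: E–F–C; E–B–C.
That gives 2 distinct shortest paths.

2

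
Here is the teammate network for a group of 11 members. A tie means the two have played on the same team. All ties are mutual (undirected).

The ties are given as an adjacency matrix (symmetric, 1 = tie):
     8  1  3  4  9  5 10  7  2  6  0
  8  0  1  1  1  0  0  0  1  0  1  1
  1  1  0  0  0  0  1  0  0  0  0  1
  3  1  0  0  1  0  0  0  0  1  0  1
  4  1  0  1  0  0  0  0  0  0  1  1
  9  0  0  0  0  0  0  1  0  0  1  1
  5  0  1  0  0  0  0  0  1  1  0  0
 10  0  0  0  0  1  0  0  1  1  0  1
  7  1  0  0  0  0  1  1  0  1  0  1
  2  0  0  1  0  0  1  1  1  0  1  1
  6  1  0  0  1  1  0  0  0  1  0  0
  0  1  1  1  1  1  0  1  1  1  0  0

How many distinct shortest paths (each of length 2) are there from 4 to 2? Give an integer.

3

The shortest distance is 2. The length-2 paths are: 4–3–2; 4–6–2; 4–0–2.
That gives 3 distinct shortest paths.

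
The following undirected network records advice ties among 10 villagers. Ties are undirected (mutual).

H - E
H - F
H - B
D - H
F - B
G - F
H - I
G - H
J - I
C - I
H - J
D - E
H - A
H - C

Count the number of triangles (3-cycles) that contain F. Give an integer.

2

F's neighbors: B, G, and H.
Neighbor pairs that are themselves tied: F–B–H; F–G–H. Each forms one triangle with F, for 2 in total.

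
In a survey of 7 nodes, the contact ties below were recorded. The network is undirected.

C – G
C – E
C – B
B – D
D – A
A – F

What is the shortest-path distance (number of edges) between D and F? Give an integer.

One shortest route is D – A – F, which uses 2 edges, and D and F are not directly tied, so nothing shorter exists. So d(D,F) = 2.

2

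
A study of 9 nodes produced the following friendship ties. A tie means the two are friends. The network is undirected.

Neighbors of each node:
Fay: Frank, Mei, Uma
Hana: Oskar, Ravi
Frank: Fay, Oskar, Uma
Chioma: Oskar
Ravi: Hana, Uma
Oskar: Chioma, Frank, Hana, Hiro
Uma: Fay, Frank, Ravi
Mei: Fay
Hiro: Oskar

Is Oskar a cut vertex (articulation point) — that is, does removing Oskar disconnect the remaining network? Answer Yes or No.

Yes

Removing Oskar leaves {Fay, Frank, Hana, Mei, Ravi, and Uma} with no path to {Chioma}, so the network splits into 3 components. Oskar is a cut vertex.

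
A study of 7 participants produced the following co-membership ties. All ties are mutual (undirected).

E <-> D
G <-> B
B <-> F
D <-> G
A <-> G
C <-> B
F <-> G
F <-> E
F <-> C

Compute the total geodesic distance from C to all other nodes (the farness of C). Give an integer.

Distances from C: A:3, B:1, D:3, E:2, F:1, G:2.
Sum = 3 + 1 + 3 + 2 + 1 + 2 = 12.

12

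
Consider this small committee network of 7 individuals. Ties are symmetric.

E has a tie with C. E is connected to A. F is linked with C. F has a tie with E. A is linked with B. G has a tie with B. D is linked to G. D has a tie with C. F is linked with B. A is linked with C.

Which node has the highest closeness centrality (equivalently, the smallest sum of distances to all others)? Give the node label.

Farness (sum of distances to all others) for each node — A:9, B:9, C:8, D:10, E:10, F:9, G:11.
The smallest farness is 8, for C, so C has the highest closeness.

C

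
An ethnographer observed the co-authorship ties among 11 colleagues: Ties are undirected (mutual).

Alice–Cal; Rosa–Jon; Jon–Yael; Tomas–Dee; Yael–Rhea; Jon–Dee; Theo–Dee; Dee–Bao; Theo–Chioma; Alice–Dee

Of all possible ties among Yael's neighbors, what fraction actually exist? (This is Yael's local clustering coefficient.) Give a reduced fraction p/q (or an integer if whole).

0

Yael's neighbors: Jon and Rhea (k = 2).
Possible neighbor pairs: C(2,2) = 1. Edges among them: none → e = 0.
Clustering(Yael) = 0/1.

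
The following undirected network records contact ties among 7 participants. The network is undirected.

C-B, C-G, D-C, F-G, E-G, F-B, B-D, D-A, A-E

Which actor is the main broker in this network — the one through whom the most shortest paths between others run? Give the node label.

Unnormalized betweenness of each node: A:4/3, B:2, C:11/6, D:17/6, E:3/2, F:5/6, G:11/3.
G has the largest value, 11/3, making it the main broker — the node through which the most shortest paths run.

G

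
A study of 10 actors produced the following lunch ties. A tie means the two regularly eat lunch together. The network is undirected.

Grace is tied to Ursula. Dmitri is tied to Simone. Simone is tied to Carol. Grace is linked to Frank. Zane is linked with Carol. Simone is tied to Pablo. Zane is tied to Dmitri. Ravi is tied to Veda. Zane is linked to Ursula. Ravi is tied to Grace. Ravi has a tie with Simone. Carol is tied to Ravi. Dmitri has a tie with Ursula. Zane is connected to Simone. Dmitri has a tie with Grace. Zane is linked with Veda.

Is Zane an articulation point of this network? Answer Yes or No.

No

Even without Zane, every remaining node can still reach every other (the residual graph is connected), so Zane is not a cut vertex.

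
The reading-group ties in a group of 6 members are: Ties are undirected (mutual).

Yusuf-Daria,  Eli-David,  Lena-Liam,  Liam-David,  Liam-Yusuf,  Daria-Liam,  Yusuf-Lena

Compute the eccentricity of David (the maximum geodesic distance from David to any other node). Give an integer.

2

Distances from David: Daria:2, Eli:1, Lena:2, Liam:1, Yusuf:2.
The largest is 2 (to Lena, Daria, and Yusuf), so the eccentricity of David is 2.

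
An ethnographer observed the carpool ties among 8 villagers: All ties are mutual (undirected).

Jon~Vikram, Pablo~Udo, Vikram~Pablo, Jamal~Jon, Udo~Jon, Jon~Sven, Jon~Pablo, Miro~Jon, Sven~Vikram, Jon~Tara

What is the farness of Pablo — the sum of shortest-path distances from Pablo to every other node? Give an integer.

Distances from Pablo: Jamal:2, Jon:1, Miro:2, Sven:2, Tara:2, Udo:1, Vikram:1.
Sum = 2 + 1 + 2 + 2 + 2 + 1 + 1 = 11.

11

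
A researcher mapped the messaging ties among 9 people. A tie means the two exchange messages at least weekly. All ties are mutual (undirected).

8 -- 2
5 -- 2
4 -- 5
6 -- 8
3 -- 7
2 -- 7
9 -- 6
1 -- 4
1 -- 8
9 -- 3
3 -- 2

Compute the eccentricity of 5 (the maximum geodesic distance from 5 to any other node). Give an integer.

3

Distances from 5: 1:2, 2:1, 3:2, 4:1, 6:3, 7:2, 8:2, 9:3.
The largest is 3 (to 6 and 9), so the eccentricity of 5 is 3.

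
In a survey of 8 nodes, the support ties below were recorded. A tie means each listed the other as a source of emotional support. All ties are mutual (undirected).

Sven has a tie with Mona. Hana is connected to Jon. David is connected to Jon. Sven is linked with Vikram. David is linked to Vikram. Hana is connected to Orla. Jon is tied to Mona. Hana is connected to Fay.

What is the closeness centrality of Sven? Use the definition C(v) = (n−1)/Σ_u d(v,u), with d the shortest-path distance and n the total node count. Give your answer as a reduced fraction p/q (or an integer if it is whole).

Distances from Sven: David:2, Fay:4, Hana:3, Jon:2, Mona:1, Orla:4, Vikram:1. Sum = 17.
n = 8, so closeness = 7/17.

7/17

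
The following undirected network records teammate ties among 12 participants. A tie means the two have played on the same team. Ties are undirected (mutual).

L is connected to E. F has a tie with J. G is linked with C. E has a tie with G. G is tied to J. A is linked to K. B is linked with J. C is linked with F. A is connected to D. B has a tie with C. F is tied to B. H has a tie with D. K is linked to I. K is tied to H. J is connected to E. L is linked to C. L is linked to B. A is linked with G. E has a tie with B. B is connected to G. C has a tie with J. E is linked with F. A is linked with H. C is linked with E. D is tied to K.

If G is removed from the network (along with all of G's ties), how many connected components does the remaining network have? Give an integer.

2

Without G, the remaining ties split the others into: {B, C, E, F, J, L}; {A, D, H, I, K}.
That's 2 separate components.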